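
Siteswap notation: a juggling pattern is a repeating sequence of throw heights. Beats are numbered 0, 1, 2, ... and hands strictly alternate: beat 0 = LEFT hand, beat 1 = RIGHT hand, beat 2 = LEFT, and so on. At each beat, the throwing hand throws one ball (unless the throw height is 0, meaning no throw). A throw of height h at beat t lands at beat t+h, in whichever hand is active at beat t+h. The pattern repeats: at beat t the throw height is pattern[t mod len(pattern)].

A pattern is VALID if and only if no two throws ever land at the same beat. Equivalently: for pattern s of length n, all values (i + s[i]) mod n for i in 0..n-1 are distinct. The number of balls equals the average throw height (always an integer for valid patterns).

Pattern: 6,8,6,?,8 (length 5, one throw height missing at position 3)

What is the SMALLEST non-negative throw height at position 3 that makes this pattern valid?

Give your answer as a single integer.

Answer: 2

Derivation:
i=0: (0 + 6) mod 5 = 1
i=1: (1 + 8) mod 5 = 4
i=2: (2 + 6) mod 5 = 3
i=3: s[i]=? (unknown)
i=4: (4 + 8) mod 5 = 2
Known residues: [1, 2, 3, 4]; need a permutation of 0..4, so missing residue r = 0
Need (3 + s) mod 5 = 0; smallest s = (0 - 3) mod 5 = 2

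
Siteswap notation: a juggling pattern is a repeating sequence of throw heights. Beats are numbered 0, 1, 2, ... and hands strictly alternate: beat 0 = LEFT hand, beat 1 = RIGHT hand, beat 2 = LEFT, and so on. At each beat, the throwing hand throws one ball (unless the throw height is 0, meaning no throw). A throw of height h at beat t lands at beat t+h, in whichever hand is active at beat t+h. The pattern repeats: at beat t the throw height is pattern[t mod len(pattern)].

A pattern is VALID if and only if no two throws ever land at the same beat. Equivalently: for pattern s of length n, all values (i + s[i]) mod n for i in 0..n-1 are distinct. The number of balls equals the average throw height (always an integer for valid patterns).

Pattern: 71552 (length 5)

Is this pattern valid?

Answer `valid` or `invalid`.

Answer: invalid

Derivation:
i=0: (i + s[i]) mod n = (0 + 7) mod 5 = 2
i=1: (i + s[i]) mod n = (1 + 1) mod 5 = 2
i=2: (i + s[i]) mod n = (2 + 5) mod 5 = 2
i=3: (i + s[i]) mod n = (3 + 5) mod 5 = 3
i=4: (i + s[i]) mod n = (4 + 2) mod 5 = 1
Residues: [2, 2, 2, 3, 1], distinct: False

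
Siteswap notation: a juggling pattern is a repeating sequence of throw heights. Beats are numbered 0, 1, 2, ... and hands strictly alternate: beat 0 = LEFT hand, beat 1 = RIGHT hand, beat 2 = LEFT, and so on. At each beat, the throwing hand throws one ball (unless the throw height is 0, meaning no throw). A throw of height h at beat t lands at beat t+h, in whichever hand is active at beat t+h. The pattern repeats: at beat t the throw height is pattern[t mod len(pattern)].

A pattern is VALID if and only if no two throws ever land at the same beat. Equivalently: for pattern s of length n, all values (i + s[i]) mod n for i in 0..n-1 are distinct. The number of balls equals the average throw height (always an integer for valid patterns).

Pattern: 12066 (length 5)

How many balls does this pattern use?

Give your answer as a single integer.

Pattern = [1, 2, 0, 6, 6], length n = 5
  position 0: throw height = 1, running sum = 1
  position 1: throw height = 2, running sum = 3
  position 2: throw height = 0, running sum = 3
  position 3: throw height = 6, running sum = 9
  position 4: throw height = 6, running sum = 15
Total sum = 15; balls = sum / n = 15 / 5 = 3

Answer: 3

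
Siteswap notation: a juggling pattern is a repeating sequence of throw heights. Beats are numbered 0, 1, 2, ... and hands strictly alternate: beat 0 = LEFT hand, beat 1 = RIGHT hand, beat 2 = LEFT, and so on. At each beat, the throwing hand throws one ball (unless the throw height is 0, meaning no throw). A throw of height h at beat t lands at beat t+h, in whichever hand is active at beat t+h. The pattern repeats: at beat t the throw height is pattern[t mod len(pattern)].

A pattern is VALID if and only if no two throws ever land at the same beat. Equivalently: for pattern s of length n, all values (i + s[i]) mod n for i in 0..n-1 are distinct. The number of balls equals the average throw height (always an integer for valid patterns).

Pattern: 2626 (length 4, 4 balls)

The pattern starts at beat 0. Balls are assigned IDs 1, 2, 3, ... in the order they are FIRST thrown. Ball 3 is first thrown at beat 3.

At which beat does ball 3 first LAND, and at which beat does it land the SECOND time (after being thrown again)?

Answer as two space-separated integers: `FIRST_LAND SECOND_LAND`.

Beat 0 (L): throw ball1 h=2 -> lands@2:L; in-air after throw: [b1@2:L]
Beat 1 (R): throw ball2 h=6 -> lands@7:R; in-air after throw: [b1@2:L b2@7:R]
Beat 2 (L): throw ball1 h=2 -> lands@4:L; in-air after throw: [b1@4:L b2@7:R]
Beat 3 (R): throw ball3 h=6 -> lands@9:R; in-air after throw: [b1@4:L b2@7:R b3@9:R]
Beat 4 (L): throw ball1 h=2 -> lands@6:L; in-air after throw: [b1@6:L b2@7:R b3@9:R]
Beat 5 (R): throw ball4 h=6 -> lands@11:R; in-air after throw: [b1@6:L b2@7:R b3@9:R b4@11:R]
Beat 6 (L): throw ball1 h=2 -> lands@8:L; in-air after throw: [b2@7:R b1@8:L b3@9:R b4@11:R]
Beat 7 (R): throw ball2 h=6 -> lands@13:R; in-air after throw: [b1@8:L b3@9:R b4@11:R b2@13:R]
Beat 8 (L): throw ball1 h=2 -> lands@10:L; in-air after throw: [b3@9:R b1@10:L b4@11:R b2@13:R]
Beat 9 (R): throw ball3 h=6 -> lands@15:R; in-air after throw: [b1@10:L b4@11:R b2@13:R b3@15:R]
Beat 10 (L): throw ball1 h=2 -> lands@12:L; in-air after throw: [b4@11:R b1@12:L b2@13:R b3@15:R]
Beat 11 (R): throw ball4 h=6 -> lands@17:R; in-air after throw: [b1@12:L b2@13:R b3@15:R b4@17:R]
Beat 12 (L): throw ball1 h=2 -> lands@14:L; in-air after throw: [b2@13:R b1@14:L b3@15:R b4@17:R]
Beat 13 (R): throw ball2 h=6 -> lands@19:R; in-air after throw: [b1@14:L b3@15:R b4@17:R b2@19:R]
Beat 14 (L): throw ball1 h=2 -> lands@16:L; in-air after throw: [b3@15:R b1@16:L b4@17:R b2@19:R]
Beat 15 (R): throw ball3 h=6 -> lands@21:R; in-air after throw: [b1@16:L b4@17:R b2@19:R b3@21:R]
Ball 3: thrown@3 h=6 -> first land @9; rethrown@9 h=6 -> second land @15

Answer: 9 15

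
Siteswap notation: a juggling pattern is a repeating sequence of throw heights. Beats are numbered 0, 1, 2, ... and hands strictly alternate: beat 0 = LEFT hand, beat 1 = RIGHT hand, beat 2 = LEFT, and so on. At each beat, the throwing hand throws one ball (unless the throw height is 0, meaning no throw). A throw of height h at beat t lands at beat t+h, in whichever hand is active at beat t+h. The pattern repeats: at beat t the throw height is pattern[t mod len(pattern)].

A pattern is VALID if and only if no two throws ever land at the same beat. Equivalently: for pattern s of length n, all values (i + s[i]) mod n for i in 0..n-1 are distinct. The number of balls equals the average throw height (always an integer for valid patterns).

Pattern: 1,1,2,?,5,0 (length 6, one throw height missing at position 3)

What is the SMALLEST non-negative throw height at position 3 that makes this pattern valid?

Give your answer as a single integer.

Answer: 3

Derivation:
i=0: (0 + 1) mod 6 = 1
i=1: (1 + 1) mod 6 = 2
i=2: (2 + 2) mod 6 = 4
i=3: s[i]=? (unknown)
i=4: (4 + 5) mod 6 = 3
i=5: (5 + 0) mod 6 = 5
Known residues: [1, 2, 3, 4, 5]; need a permutation of 0..5, so missing residue r = 0
Need (3 + s) mod 6 = 0; smallest s = (0 - 3) mod 6 = 3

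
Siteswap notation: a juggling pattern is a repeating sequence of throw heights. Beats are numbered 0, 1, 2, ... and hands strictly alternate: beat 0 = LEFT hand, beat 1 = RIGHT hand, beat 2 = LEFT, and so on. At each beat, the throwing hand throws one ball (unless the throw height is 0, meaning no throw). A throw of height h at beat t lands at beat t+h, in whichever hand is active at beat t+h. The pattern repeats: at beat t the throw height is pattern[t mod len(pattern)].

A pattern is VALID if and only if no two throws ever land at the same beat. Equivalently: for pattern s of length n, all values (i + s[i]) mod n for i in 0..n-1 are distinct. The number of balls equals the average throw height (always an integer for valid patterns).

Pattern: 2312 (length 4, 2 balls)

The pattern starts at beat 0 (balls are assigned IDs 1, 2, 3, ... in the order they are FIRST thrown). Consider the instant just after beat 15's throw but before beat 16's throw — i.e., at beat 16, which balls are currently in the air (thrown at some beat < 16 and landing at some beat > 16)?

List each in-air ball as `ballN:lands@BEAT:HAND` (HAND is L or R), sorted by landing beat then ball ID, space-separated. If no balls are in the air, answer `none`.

Answer: ball2:lands@17:R

Derivation:
Beat 0 (L): throw ball1 h=2 -> lands@2:L; in-air after throw: [b1@2:L]
Beat 1 (R): throw ball2 h=3 -> lands@4:L; in-air after throw: [b1@2:L b2@4:L]
Beat 2 (L): throw ball1 h=1 -> lands@3:R; in-air after throw: [b1@3:R b2@4:L]
Beat 3 (R): throw ball1 h=2 -> lands@5:R; in-air after throw: [b2@4:L b1@5:R]
Beat 4 (L): throw ball2 h=2 -> lands@6:L; in-air after throw: [b1@5:R b2@6:L]
Beat 5 (R): throw ball1 h=3 -> lands@8:L; in-air after throw: [b2@6:L b1@8:L]
Beat 6 (L): throw ball2 h=1 -> lands@7:R; in-air after throw: [b2@7:R b1@8:L]
Beat 7 (R): throw ball2 h=2 -> lands@9:R; in-air after throw: [b1@8:L b2@9:R]
Beat 8 (L): throw ball1 h=2 -> lands@10:L; in-air after throw: [b2@9:R b1@10:L]
Beat 9 (R): throw ball2 h=3 -> lands@12:L; in-air after throw: [b1@10:L b2@12:L]
Beat 10 (L): throw ball1 h=1 -> lands@11:R; in-air after throw: [b1@11:R b2@12:L]
Beat 11 (R): throw ball1 h=2 -> lands@13:R; in-air after throw: [b2@12:L b1@13:R]
Beat 12 (L): throw ball2 h=2 -> lands@14:L; in-air after throw: [b1@13:R b2@14:L]
Beat 13 (R): throw ball1 h=3 -> lands@16:L; in-air after throw: [b2@14:L b1@16:L]
Beat 14 (L): throw ball2 h=1 -> lands@15:R; in-air after throw: [b2@15:R b1@16:L]
Beat 15 (R): throw ball2 h=2 -> lands@17:R; in-air after throw: [b1@16:L b2@17:R]
Beat 16 (L): throw ball1 h=2 -> lands@18:L; in-air after throw: [b2@17:R b1@18:L]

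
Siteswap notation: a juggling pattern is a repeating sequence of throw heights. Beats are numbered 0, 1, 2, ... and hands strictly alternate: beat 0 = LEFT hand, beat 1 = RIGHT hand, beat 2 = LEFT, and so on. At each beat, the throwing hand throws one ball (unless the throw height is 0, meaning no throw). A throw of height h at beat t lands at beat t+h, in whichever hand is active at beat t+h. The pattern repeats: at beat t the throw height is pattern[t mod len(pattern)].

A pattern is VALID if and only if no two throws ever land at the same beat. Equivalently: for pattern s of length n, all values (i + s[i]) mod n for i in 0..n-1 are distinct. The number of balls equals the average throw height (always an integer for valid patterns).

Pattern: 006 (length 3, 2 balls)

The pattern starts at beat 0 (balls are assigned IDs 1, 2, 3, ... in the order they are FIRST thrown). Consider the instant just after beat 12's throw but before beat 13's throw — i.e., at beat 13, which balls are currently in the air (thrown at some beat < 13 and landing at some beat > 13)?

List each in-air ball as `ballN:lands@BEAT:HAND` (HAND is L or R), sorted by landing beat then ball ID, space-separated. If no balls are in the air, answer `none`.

Beat 2 (L): throw ball1 h=6 -> lands@8:L; in-air after throw: [b1@8:L]
Beat 5 (R): throw ball2 h=6 -> lands@11:R; in-air after throw: [b1@8:L b2@11:R]
Beat 8 (L): throw ball1 h=6 -> lands@14:L; in-air after throw: [b2@11:R b1@14:L]
Beat 11 (R): throw ball2 h=6 -> lands@17:R; in-air after throw: [b1@14:L b2@17:R]

Answer: ball1:lands@14:L ball2:lands@17:R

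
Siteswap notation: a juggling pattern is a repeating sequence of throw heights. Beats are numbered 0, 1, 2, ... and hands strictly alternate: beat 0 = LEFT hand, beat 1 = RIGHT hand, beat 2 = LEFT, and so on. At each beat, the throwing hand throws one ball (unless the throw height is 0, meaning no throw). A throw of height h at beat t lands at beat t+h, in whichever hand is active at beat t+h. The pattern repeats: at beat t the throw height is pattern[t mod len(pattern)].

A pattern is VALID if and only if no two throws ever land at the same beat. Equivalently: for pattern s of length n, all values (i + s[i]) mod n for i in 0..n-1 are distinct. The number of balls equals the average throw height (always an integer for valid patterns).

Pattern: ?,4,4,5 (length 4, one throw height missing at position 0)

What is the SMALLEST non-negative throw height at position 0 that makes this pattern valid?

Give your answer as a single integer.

Answer: 3

Derivation:
i=0: s[i]=? (unknown)
i=1: (1 + 4) mod 4 = 1
i=2: (2 + 4) mod 4 = 2
i=3: (3 + 5) mod 4 = 0
Known residues: [0, 1, 2]; need a permutation of 0..3, so missing residue r = 3
Need (0 + s) mod 4 = 3; smallest s = (3 - 0) mod 4 = 3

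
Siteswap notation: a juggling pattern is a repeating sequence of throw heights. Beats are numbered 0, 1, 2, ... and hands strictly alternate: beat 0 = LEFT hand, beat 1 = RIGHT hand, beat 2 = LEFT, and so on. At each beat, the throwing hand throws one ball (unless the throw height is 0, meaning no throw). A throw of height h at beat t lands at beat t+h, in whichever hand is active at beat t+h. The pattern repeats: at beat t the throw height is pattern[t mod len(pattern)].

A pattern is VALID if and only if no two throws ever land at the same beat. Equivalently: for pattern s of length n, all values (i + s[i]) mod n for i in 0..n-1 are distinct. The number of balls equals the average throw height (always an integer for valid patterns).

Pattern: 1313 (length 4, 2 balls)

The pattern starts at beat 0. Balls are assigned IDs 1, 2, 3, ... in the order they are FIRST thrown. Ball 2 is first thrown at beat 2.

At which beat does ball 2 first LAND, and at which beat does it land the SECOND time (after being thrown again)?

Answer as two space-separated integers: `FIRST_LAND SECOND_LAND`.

Answer: 3 6

Derivation:
Beat 0 (L): throw ball1 h=1 -> lands@1:R; in-air after throw: [b1@1:R]
Beat 1 (R): throw ball1 h=3 -> lands@4:L; in-air after throw: [b1@4:L]
Beat 2 (L): throw ball2 h=1 -> lands@3:R; in-air after throw: [b2@3:R b1@4:L]
Beat 3 (R): throw ball2 h=3 -> lands@6:L; in-air after throw: [b1@4:L b2@6:L]
Beat 4 (L): throw ball1 h=1 -> lands@5:R; in-air after throw: [b1@5:R b2@6:L]
Beat 5 (R): throw ball1 h=3 -> lands@8:L; in-air after throw: [b2@6:L b1@8:L]
Beat 6 (L): throw ball2 h=1 -> lands@7:R; in-air after throw: [b2@7:R b1@8:L]
Ball 2: thrown@2 h=1 -> first land @3; rethrown@3 h=3 -> second land @6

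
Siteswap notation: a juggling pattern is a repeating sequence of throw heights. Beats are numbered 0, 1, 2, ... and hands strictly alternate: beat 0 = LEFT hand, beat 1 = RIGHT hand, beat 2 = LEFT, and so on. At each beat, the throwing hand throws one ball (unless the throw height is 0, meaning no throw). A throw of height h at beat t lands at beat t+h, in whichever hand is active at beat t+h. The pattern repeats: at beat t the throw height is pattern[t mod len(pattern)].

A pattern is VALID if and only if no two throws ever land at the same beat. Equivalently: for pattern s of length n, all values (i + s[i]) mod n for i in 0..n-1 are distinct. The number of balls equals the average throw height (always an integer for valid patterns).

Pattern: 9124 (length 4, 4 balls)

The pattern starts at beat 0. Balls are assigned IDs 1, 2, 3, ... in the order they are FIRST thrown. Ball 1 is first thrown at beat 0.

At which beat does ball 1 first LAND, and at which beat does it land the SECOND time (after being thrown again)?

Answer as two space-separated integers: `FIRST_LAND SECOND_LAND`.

Beat 0 (L): throw ball1 h=9 -> lands@9:R; in-air after throw: [b1@9:R]
Beat 1 (R): throw ball2 h=1 -> lands@2:L; in-air after throw: [b2@2:L b1@9:R]
Beat 2 (L): throw ball2 h=2 -> lands@4:L; in-air after throw: [b2@4:L b1@9:R]
Beat 3 (R): throw ball3 h=4 -> lands@7:R; in-air after throw: [b2@4:L b3@7:R b1@9:R]
Beat 4 (L): throw ball2 h=9 -> lands@13:R; in-air after throw: [b3@7:R b1@9:R b2@13:R]
Beat 5 (R): throw ball4 h=1 -> lands@6:L; in-air after throw: [b4@6:L b3@7:R b1@9:R b2@13:R]
Beat 6 (L): throw ball4 h=2 -> lands@8:L; in-air after throw: [b3@7:R b4@8:L b1@9:R b2@13:R]
Beat 7 (R): throw ball3 h=4 -> lands@11:R; in-air after throw: [b4@8:L b1@9:R b3@11:R b2@13:R]
Beat 8 (L): throw ball4 h=9 -> lands@17:R; in-air after throw: [b1@9:R b3@11:R b2@13:R b4@17:R]
Beat 9 (R): throw ball1 h=1 -> lands@10:L; in-air after throw: [b1@10:L b3@11:R b2@13:R b4@17:R]
Beat 10 (L): throw ball1 h=2 -> lands@12:L; in-air after throw: [b3@11:R b1@12:L b2@13:R b4@17:R]
Ball 1: thrown@0 h=9 -> first land @9; rethrown@9 h=1 -> second land @10

Answer: 9 10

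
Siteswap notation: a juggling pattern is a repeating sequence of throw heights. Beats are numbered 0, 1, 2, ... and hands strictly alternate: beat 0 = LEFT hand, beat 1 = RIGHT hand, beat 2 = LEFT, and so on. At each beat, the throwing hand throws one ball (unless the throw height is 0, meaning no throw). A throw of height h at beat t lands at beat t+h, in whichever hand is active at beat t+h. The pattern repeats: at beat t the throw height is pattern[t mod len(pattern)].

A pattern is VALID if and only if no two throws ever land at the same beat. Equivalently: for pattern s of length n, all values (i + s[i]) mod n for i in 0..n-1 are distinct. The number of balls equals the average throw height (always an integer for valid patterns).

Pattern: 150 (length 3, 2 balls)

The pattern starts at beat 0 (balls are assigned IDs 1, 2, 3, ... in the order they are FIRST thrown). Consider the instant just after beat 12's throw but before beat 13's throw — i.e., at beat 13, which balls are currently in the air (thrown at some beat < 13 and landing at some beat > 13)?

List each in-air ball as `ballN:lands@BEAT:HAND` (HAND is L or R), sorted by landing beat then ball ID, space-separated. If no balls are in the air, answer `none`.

Answer: ball2:lands@15:R

Derivation:
Beat 0 (L): throw ball1 h=1 -> lands@1:R; in-air after throw: [b1@1:R]
Beat 1 (R): throw ball1 h=5 -> lands@6:L; in-air after throw: [b1@6:L]
Beat 3 (R): throw ball2 h=1 -> lands@4:L; in-air after throw: [b2@4:L b1@6:L]
Beat 4 (L): throw ball2 h=5 -> lands@9:R; in-air after throw: [b1@6:L b2@9:R]
Beat 6 (L): throw ball1 h=1 -> lands@7:R; in-air after throw: [b1@7:R b2@9:R]
Beat 7 (R): throw ball1 h=5 -> lands@12:L; in-air after throw: [b2@9:R b1@12:L]
Beat 9 (R): throw ball2 h=1 -> lands@10:L; in-air after throw: [b2@10:L b1@12:L]
Beat 10 (L): throw ball2 h=5 -> lands@15:R; in-air after throw: [b1@12:L b2@15:R]
Beat 12 (L): throw ball1 h=1 -> lands@13:R; in-air after throw: [b1@13:R b2@15:R]
Beat 13 (R): throw ball1 h=5 -> lands@18:L; in-air after throw: [b2@15:R b1@18:L]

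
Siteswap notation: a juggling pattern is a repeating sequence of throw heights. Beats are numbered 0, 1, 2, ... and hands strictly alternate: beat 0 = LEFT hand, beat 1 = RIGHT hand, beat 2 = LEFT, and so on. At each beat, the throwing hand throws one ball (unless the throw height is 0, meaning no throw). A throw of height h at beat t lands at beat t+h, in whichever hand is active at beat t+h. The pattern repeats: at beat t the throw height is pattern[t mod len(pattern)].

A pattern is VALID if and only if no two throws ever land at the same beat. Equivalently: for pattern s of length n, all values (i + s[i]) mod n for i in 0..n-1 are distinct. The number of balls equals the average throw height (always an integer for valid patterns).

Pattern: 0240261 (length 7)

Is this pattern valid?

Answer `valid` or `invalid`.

Answer: invalid

Derivation:
i=0: (i + s[i]) mod n = (0 + 0) mod 7 = 0
i=1: (i + s[i]) mod n = (1 + 2) mod 7 = 3
i=2: (i + s[i]) mod n = (2 + 4) mod 7 = 6
i=3: (i + s[i]) mod n = (3 + 0) mod 7 = 3
i=4: (i + s[i]) mod n = (4 + 2) mod 7 = 6
i=5: (i + s[i]) mod n = (5 + 6) mod 7 = 4
i=6: (i + s[i]) mod n = (6 + 1) mod 7 = 0
Residues: [0, 3, 6, 3, 6, 4, 0], distinct: False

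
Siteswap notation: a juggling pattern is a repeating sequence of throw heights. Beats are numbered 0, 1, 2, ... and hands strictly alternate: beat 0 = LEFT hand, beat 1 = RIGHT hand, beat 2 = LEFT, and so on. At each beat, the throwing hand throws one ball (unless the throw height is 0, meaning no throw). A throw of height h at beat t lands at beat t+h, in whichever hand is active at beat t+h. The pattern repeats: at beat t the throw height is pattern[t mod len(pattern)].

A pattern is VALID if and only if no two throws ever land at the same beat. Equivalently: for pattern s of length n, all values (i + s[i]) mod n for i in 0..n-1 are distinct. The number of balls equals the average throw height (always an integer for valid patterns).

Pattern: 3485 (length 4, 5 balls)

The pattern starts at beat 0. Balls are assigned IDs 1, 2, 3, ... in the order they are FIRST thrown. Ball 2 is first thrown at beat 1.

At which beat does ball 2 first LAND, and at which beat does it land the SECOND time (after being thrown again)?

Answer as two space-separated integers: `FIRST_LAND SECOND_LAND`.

Beat 0 (L): throw ball1 h=3 -> lands@3:R; in-air after throw: [b1@3:R]
Beat 1 (R): throw ball2 h=4 -> lands@5:R; in-air after throw: [b1@3:R b2@5:R]
Beat 2 (L): throw ball3 h=8 -> lands@10:L; in-air after throw: [b1@3:R b2@5:R b3@10:L]
Beat 3 (R): throw ball1 h=5 -> lands@8:L; in-air after throw: [b2@5:R b1@8:L b3@10:L]
Beat 4 (L): throw ball4 h=3 -> lands@7:R; in-air after throw: [b2@5:R b4@7:R b1@8:L b3@10:L]
Beat 5 (R): throw ball2 h=4 -> lands@9:R; in-air after throw: [b4@7:R b1@8:L b2@9:R b3@10:L]
Beat 6 (L): throw ball5 h=8 -> lands@14:L; in-air after throw: [b4@7:R b1@8:L b2@9:R b3@10:L b5@14:L]
Beat 7 (R): throw ball4 h=5 -> lands@12:L; in-air after throw: [b1@8:L b2@9:R b3@10:L b4@12:L b5@14:L]
Beat 8 (L): throw ball1 h=3 -> lands@11:R; in-air after throw: [b2@9:R b3@10:L b1@11:R b4@12:L b5@14:L]
Beat 9 (R): throw ball2 h=4 -> lands@13:R; in-air after throw: [b3@10:L b1@11:R b4@12:L b2@13:R b5@14:L]
Ball 2: thrown@1 h=4 -> first land @5; rethrown@5 h=4 -> second land @9

Answer: 5 9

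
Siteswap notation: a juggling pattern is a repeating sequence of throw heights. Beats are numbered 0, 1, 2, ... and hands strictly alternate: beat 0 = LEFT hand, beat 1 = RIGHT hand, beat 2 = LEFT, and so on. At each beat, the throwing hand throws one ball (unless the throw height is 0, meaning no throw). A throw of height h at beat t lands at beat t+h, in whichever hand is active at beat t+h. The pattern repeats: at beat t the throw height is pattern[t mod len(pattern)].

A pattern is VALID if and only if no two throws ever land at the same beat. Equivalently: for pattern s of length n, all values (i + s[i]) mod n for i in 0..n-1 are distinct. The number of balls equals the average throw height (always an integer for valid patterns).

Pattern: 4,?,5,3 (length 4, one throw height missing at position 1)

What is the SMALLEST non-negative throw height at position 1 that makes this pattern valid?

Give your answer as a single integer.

Answer: 0

Derivation:
i=0: (0 + 4) mod 4 = 0
i=1: s[i]=? (unknown)
i=2: (2 + 5) mod 4 = 3
i=3: (3 + 3) mod 4 = 2
Known residues: [0, 2, 3]; need a permutation of 0..3, so missing residue r = 1
Need (1 + s) mod 4 = 1; smallest s = (1 - 1) mod 4 = 0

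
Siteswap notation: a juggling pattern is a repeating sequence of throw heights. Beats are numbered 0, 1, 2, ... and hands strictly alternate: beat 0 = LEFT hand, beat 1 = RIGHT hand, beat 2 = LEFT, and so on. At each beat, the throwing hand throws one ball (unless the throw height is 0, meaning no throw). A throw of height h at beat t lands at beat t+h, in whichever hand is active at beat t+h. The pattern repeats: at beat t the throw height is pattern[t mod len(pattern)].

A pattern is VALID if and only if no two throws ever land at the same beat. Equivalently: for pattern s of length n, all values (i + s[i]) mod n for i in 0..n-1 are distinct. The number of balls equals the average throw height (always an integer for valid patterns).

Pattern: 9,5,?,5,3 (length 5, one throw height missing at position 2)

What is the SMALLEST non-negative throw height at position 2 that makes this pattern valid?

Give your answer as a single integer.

i=0: (0 + 9) mod 5 = 4
i=1: (1 + 5) mod 5 = 1
i=2: s[i]=? (unknown)
i=3: (3 + 5) mod 5 = 3
i=4: (4 + 3) mod 5 = 2
Known residues: [1, 2, 3, 4]; need a permutation of 0..4, so missing residue r = 0
Need (2 + s) mod 5 = 0; smallest s = (0 - 2) mod 5 = 3

Answer: 3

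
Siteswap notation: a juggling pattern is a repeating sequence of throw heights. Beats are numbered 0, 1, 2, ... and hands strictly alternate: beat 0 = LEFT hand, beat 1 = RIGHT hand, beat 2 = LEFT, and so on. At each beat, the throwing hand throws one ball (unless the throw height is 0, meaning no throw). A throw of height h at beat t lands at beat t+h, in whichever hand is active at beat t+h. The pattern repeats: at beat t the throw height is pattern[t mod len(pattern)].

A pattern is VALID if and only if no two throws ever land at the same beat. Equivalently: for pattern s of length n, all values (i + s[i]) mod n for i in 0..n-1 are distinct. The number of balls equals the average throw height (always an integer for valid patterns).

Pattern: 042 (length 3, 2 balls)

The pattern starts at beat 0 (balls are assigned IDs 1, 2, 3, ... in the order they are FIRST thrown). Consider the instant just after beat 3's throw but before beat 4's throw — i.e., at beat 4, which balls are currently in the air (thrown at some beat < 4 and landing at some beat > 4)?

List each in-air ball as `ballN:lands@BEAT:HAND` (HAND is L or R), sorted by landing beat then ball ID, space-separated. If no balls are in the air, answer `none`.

Beat 1 (R): throw ball1 h=4 -> lands@5:R; in-air after throw: [b1@5:R]
Beat 2 (L): throw ball2 h=2 -> lands@4:L; in-air after throw: [b2@4:L b1@5:R]
Beat 4 (L): throw ball2 h=4 -> lands@8:L; in-air after throw: [b1@5:R b2@8:L]

Answer: ball1:lands@5:R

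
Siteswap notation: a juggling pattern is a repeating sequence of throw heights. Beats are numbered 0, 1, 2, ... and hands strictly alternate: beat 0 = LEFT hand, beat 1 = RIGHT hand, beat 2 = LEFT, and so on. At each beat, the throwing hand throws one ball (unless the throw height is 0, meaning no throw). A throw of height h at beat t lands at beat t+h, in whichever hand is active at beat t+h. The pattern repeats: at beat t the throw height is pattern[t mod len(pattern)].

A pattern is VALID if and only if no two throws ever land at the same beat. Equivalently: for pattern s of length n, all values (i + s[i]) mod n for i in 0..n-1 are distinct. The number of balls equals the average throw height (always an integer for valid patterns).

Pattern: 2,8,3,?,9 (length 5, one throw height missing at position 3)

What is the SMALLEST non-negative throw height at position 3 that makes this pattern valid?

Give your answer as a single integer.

Answer: 3

Derivation:
i=0: (0 + 2) mod 5 = 2
i=1: (1 + 8) mod 5 = 4
i=2: (2 + 3) mod 5 = 0
i=3: s[i]=? (unknown)
i=4: (4 + 9) mod 5 = 3
Known residues: [0, 2, 3, 4]; need a permutation of 0..4, so missing residue r = 1
Need (3 + s) mod 5 = 1; smallest s = (1 - 3) mod 5 = 3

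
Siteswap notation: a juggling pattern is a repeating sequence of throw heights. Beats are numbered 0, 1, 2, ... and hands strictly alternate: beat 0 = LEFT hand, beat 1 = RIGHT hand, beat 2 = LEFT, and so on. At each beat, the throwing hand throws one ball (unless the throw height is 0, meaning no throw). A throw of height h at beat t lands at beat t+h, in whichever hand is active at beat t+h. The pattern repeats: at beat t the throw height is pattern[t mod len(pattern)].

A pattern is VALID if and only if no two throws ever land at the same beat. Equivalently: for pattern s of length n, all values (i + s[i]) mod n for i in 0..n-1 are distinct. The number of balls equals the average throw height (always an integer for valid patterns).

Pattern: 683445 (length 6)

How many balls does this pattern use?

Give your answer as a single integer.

Pattern = [6, 8, 3, 4, 4, 5], length n = 6
  position 0: throw height = 6, running sum = 6
  position 1: throw height = 8, running sum = 14
  position 2: throw height = 3, running sum = 17
  position 3: throw height = 4, running sum = 21
  position 4: throw height = 4, running sum = 25
  position 5: throw height = 5, running sum = 30
Total sum = 30; balls = sum / n = 30 / 6 = 5

Answer: 5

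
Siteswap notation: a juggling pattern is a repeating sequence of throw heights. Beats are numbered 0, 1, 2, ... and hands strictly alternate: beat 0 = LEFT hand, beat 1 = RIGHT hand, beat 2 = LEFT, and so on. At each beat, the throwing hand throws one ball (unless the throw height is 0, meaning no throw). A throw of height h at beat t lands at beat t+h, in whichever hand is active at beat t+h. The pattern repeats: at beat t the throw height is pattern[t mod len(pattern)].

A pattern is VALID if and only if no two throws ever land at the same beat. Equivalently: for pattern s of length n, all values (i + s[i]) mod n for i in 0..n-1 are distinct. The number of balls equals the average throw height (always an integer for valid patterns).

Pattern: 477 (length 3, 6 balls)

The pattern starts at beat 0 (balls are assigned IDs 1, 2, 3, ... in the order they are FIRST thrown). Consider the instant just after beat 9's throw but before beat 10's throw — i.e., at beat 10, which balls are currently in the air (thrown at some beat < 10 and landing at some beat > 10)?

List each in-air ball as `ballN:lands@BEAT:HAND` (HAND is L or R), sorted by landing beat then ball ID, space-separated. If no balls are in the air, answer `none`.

Answer: ball1:lands@11:R ball5:lands@12:L ball3:lands@13:R ball4:lands@14:L ball2:lands@15:R

Derivation:
Beat 0 (L): throw ball1 h=4 -> lands@4:L; in-air after throw: [b1@4:L]
Beat 1 (R): throw ball2 h=7 -> lands@8:L; in-air after throw: [b1@4:L b2@8:L]
Beat 2 (L): throw ball3 h=7 -> lands@9:R; in-air after throw: [b1@4:L b2@8:L b3@9:R]
Beat 3 (R): throw ball4 h=4 -> lands@7:R; in-air after throw: [b1@4:L b4@7:R b2@8:L b3@9:R]
Beat 4 (L): throw ball1 h=7 -> lands@11:R; in-air after throw: [b4@7:R b2@8:L b3@9:R b1@11:R]
Beat 5 (R): throw ball5 h=7 -> lands@12:L; in-air after throw: [b4@7:R b2@8:L b3@9:R b1@11:R b5@12:L]
Beat 6 (L): throw ball6 h=4 -> lands@10:L; in-air after throw: [b4@7:R b2@8:L b3@9:R b6@10:L b1@11:R b5@12:L]
Beat 7 (R): throw ball4 h=7 -> lands@14:L; in-air after throw: [b2@8:L b3@9:R b6@10:L b1@11:R b5@12:L b4@14:L]
Beat 8 (L): throw ball2 h=7 -> lands@15:R; in-air after throw: [b3@9:R b6@10:L b1@11:R b5@12:L b4@14:L b2@15:R]
Beat 9 (R): throw ball3 h=4 -> lands@13:R; in-air after throw: [b6@10:L b1@11:R b5@12:L b3@13:R b4@14:L b2@15:R]
Beat 10 (L): throw ball6 h=7 -> lands@17:R; in-air after throw: [b1@11:R b5@12:L b3@13:R b4@14:L b2@15:R b6@17:R]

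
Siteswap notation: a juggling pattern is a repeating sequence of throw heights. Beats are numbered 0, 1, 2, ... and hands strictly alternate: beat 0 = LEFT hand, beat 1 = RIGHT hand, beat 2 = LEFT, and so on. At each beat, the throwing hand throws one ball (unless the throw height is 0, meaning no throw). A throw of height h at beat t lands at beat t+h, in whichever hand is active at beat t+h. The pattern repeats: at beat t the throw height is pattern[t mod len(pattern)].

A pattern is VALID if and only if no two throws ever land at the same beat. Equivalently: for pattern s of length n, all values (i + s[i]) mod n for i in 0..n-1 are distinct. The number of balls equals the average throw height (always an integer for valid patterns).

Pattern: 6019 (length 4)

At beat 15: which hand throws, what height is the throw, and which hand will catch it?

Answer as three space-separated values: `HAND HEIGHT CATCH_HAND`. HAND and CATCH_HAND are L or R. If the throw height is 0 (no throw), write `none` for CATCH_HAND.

Answer: R 9 L

Derivation:
Beat 15: 15 mod 2 = 1, so hand = R
Throw height = pattern[15 mod 4] = pattern[3] = 9
Lands at beat 15+9=24, 24 mod 2 = 0, so catch hand = L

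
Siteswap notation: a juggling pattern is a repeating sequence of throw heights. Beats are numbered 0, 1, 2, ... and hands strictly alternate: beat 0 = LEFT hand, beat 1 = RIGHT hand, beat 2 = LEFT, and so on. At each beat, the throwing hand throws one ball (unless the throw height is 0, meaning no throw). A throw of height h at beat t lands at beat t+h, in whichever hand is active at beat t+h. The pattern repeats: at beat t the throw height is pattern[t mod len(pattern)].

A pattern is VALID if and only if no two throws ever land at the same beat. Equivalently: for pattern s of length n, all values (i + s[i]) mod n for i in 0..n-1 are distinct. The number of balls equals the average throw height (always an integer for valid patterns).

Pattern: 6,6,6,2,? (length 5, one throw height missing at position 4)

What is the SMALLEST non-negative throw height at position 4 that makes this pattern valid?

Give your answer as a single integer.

i=0: (0 + 6) mod 5 = 1
i=1: (1 + 6) mod 5 = 2
i=2: (2 + 6) mod 5 = 3
i=3: (3 + 2) mod 5 = 0
i=4: s[i]=? (unknown)
Known residues: [0, 1, 2, 3]; need a permutation of 0..4, so missing residue r = 4
Need (4 + s) mod 5 = 4; smallest s = (4 - 4) mod 5 = 0

Answer: 0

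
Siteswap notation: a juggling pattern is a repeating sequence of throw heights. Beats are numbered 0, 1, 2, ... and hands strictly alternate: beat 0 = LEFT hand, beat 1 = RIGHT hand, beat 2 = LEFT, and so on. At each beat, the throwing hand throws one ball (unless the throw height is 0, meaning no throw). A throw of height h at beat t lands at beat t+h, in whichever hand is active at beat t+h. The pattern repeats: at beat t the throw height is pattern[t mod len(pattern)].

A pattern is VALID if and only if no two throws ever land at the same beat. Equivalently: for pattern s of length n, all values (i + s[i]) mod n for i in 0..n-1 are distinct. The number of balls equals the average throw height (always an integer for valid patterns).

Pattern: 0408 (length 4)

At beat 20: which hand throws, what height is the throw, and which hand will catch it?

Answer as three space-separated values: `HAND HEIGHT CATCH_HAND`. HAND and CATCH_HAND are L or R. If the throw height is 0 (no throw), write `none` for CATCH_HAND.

Beat 20: 20 mod 2 = 0, so hand = L
Throw height = pattern[20 mod 4] = pattern[0] = 0

Answer: L 0 none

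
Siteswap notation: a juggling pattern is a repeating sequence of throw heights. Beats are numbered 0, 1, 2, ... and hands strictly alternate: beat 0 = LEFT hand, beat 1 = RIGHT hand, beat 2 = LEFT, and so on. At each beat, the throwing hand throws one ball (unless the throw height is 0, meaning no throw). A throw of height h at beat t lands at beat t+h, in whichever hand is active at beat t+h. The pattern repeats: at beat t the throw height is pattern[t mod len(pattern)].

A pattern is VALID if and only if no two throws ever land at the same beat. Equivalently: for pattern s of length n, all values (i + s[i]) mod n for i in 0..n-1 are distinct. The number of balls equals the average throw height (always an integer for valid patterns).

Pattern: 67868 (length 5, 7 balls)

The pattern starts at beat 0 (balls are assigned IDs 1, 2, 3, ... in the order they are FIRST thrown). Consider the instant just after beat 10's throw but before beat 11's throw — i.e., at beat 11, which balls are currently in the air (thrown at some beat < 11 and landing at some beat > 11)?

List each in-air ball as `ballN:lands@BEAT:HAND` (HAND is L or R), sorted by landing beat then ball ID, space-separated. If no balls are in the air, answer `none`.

Answer: ball5:lands@12:L ball1:lands@13:R ball2:lands@14:L ball7:lands@15:R ball3:lands@16:L ball4:lands@17:R

Derivation:
Beat 0 (L): throw ball1 h=6 -> lands@6:L; in-air after throw: [b1@6:L]
Beat 1 (R): throw ball2 h=7 -> lands@8:L; in-air after throw: [b1@6:L b2@8:L]
Beat 2 (L): throw ball3 h=8 -> lands@10:L; in-air after throw: [b1@6:L b2@8:L b3@10:L]
Beat 3 (R): throw ball4 h=6 -> lands@9:R; in-air after throw: [b1@6:L b2@8:L b4@9:R b3@10:L]
Beat 4 (L): throw ball5 h=8 -> lands@12:L; in-air after throw: [b1@6:L b2@8:L b4@9:R b3@10:L b5@12:L]
Beat 5 (R): throw ball6 h=6 -> lands@11:R; in-air after throw: [b1@6:L b2@8:L b4@9:R b3@10:L b6@11:R b5@12:L]
Beat 6 (L): throw ball1 h=7 -> lands@13:R; in-air after throw: [b2@8:L b4@9:R b3@10:L b6@11:R b5@12:L b1@13:R]
Beat 7 (R): throw ball7 h=8 -> lands@15:R; in-air after throw: [b2@8:L b4@9:R b3@10:L b6@11:R b5@12:L b1@13:R b7@15:R]
Beat 8 (L): throw ball2 h=6 -> lands@14:L; in-air after throw: [b4@9:R b3@10:L b6@11:R b5@12:L b1@13:R b2@14:L b7@15:R]
Beat 9 (R): throw ball4 h=8 -> lands@17:R; in-air after throw: [b3@10:L b6@11:R b5@12:L b1@13:R b2@14:L b7@15:R b4@17:R]
Beat 10 (L): throw ball3 h=6 -> lands@16:L; in-air after throw: [b6@11:R b5@12:L b1@13:R b2@14:L b7@15:R b3@16:L b4@17:R]
Beat 11 (R): throw ball6 h=7 -> lands@18:L; in-air after throw: [b5@12:L b1@13:R b2@14:L b7@15:R b3@16:L b4@17:R b6@18:L]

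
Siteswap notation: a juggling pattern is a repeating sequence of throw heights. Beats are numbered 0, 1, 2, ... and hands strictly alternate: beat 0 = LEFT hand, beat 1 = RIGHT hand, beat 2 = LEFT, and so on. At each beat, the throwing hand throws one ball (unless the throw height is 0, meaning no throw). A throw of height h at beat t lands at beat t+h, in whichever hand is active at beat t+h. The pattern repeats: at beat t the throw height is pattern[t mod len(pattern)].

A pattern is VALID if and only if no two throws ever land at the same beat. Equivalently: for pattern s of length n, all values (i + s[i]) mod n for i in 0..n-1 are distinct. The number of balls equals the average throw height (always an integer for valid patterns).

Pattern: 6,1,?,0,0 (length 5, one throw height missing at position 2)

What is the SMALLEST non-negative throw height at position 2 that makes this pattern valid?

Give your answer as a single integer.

i=0: (0 + 6) mod 5 = 1
i=1: (1 + 1) mod 5 = 2
i=2: s[i]=? (unknown)
i=3: (3 + 0) mod 5 = 3
i=4: (4 + 0) mod 5 = 4
Known residues: [1, 2, 3, 4]; need a permutation of 0..4, so missing residue r = 0
Need (2 + s) mod 5 = 0; smallest s = (0 - 2) mod 5 = 3

Answer: 3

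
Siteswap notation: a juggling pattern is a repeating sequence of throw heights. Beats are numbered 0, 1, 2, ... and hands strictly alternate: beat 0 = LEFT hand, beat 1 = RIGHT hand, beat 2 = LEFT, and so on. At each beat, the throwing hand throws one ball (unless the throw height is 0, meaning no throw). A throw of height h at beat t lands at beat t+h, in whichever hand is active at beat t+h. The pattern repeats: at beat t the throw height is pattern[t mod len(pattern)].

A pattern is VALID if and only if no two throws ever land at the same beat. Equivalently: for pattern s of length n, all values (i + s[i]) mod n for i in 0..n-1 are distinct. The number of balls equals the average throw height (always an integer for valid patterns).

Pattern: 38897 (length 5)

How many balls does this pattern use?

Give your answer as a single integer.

Answer: 7

Derivation:
Pattern = [3, 8, 8, 9, 7], length n = 5
  position 0: throw height = 3, running sum = 3
  position 1: throw height = 8, running sum = 11
  position 2: throw height = 8, running sum = 19
  position 3: throw height = 9, running sum = 28
  position 4: throw height = 7, running sum = 35
Total sum = 35; balls = sum / n = 35 / 5 = 7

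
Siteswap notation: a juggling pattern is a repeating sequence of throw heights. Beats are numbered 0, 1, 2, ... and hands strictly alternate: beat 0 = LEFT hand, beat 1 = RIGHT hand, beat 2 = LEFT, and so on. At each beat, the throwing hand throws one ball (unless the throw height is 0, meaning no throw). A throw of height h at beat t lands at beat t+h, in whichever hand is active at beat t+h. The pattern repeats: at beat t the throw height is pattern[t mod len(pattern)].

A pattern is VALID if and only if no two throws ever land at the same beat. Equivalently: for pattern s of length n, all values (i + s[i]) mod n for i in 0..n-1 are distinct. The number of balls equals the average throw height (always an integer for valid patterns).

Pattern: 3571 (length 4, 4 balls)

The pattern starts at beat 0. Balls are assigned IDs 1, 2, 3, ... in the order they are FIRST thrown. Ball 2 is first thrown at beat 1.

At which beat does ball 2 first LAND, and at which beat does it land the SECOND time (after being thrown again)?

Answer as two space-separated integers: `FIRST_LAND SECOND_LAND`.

Answer: 6 13

Derivation:
Beat 0 (L): throw ball1 h=3 -> lands@3:R; in-air after throw: [b1@3:R]
Beat 1 (R): throw ball2 h=5 -> lands@6:L; in-air after throw: [b1@3:R b2@6:L]
Beat 2 (L): throw ball3 h=7 -> lands@9:R; in-air after throw: [b1@3:R b2@6:L b3@9:R]
Beat 3 (R): throw ball1 h=1 -> lands@4:L; in-air after throw: [b1@4:L b2@6:L b3@9:R]
Beat 4 (L): throw ball1 h=3 -> lands@7:R; in-air after throw: [b2@6:L b1@7:R b3@9:R]
Beat 5 (R): throw ball4 h=5 -> lands@10:L; in-air after throw: [b2@6:L b1@7:R b3@9:R b4@10:L]
Beat 6 (L): throw ball2 h=7 -> lands@13:R; in-air after throw: [b1@7:R b3@9:R b4@10:L b2@13:R]
Beat 7 (R): throw ball1 h=1 -> lands@8:L; in-air after throw: [b1@8:L b3@9:R b4@10:L b2@13:R]
Beat 8 (L): throw ball1 h=3 -> lands@11:R; in-air after throw: [b3@9:R b4@10:L b1@11:R b2@13:R]
Beat 9 (R): throw ball3 h=5 -> lands@14:L; in-air after throw: [b4@10:L b1@11:R b2@13:R b3@14:L]
Beat 10 (L): throw ball4 h=7 -> lands@17:R; in-air after throw: [b1@11:R b2@13:R b3@14:L b4@17:R]
Beat 11 (R): throw ball1 h=1 -> lands@12:L; in-air after throw: [b1@12:L b2@13:R b3@14:L b4@17:R]
Beat 12 (L): throw ball1 h=3 -> lands@15:R; in-air after throw: [b2@13:R b3@14:L b1@15:R b4@17:R]
Beat 13 (R): throw ball2 h=5 -> lands@18:L; in-air after throw: [b3@14:L b1@15:R b4@17:R b2@18:L]
Ball 2: thrown@1 h=5 -> first land @6; rethrown@6 h=7 -> second land @13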